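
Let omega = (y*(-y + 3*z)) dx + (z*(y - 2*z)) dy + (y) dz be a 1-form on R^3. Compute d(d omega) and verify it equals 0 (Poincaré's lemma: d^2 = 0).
d(d omega) = 0

Step 1: d omega = sum_{i<j} (∂f_j/∂x_i - ∂f_i/∂x_j) dx_i ∧ dx_j:
  coeff of dx ∧ dy: 2*y - 3*z
  coeff of dx ∧ dz: -3*y
  coeff of dy ∧ dz: -y + 4*z + 1
Step 2: Apply d again to each 2-form coefficient. The only possible 3-form in R^3 is dx ∧ dy ∧ dz, with coefficient
  ∂(coeff of dy∧dz)/∂x - ∂(coeff of dx∧dz)/∂y + ∂(coeff of dx∧dy)/∂z
  = ∂/∂x (-y + 4*z + 1) - ∂/∂y (-3*y) + ∂/∂z (2*y - 3*z).
Each of these terms simplifies to sums of mixed partials that cancel in pairs. The result is 0 (by equality of mixed partials for smooth functions — Schwarz / Clairaut).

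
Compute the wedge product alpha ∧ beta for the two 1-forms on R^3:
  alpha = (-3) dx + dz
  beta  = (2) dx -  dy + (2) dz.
alpha ∧ beta = (3) dx ∧ dy + (-8) dx ∧ dz + (1) dy ∧ dz

Distribute the wedge, using dx_i ∧ dx_j = -dx_j ∧ dx_i and dx_i ∧ dx_i = 0. For each pair (i, j) with i < j, the coefficient of dx_i ∧ dx_j in alpha ∧ beta is (alpha_i * beta_j - alpha_j * beta_i). Collecting: alpha ∧ beta = (3) dx ∧ dy + (-8) dx ∧ dz + (1) dy ∧ dz.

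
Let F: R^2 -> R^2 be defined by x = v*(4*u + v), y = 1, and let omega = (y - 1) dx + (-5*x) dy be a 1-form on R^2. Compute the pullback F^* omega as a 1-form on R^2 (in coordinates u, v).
F^* omega = 0

Using F^*(f dg) = (f ∘ F) d(g ∘ F), substitute each coordinate x_i by F_i(u, v) in f_i, and replace dx_i by d F_i = (∂F_i/∂u) du + (∂F_i/∂v) dv.
  For the x component: f_1(F) = 0; d F_1 = (4*v) du + (4*u + 2*v) dv
  For the y component: f_2(F) = 5*v*(-4*u - v); d F_2 = (0) du + (0) dv
Combining and collecting du, dv coefficients:
  coeff of du: 0
  coeff of dv: 0
F^* omega = 0.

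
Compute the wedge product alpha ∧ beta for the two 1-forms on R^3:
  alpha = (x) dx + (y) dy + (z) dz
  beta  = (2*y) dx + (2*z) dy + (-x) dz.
alpha ∧ beta = (2*x*z - 2*y^2) dx ∧ dy + (-x^2 - 2*y*z) dx ∧ dz + (-x*y - 2*z^2) dy ∧ dz

Distribute the wedge, using dx_i ∧ dx_j = -dx_j ∧ dx_i and dx_i ∧ dx_i = 0. For each pair (i, j) with i < j, the coefficient of dx_i ∧ dx_j in alpha ∧ beta is (alpha_i * beta_j - alpha_j * beta_i). Collecting: alpha ∧ beta = (2*x*z - 2*y^2) dx ∧ dy + (-x^2 - 2*y*z) dx ∧ dz + (-x*y - 2*z^2) dy ∧ dz.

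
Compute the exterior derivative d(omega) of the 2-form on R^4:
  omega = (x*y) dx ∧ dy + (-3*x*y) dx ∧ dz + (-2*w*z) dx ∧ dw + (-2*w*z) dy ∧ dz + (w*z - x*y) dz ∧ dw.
d(omega) = (3*x) dx ∧ dy ∧ dz + (2*w - y) dx ∧ dz ∧ dw + (-x - 2*z) dy ∧ dz ∧ dw

For a 2-form omega = sum_{i<j} g_{ij} dx_i ∧ dx_j, the exterior derivative is
  d(omega) = sum_{i<j} d(g_{ij}) ∧ dx_i ∧ dx_j = sum_{i<j, k} (∂g_{ij}/∂x_k) dx_k ∧ dx_i ∧ dx_j.
Expand each term, using dx_k ∧ dx_i ∧ dx_j = sgn(permutation) dx_{(a)} ∧ dx_{(b)} ∧ dx_{(c)} with (a < b < c) sorted:
  d(-3*x*y) includes (∂/∂y)(-3*x*y) dy = (-3*x) dy, which multiplied by dx ∧ dz gives (3*x) dx ∧ dy ∧ dz
  d(-2*w*z) includes (∂/∂z)(-2*w*z) dz = (-2*w) dz, which multiplied by dx ∧ dw gives (2*w) dx ∧ dz ∧ dw
  d(-2*w*z) includes (∂/∂w)(-2*w*z) dw = (-2*z) dw, which multiplied by dy ∧ dz gives (-2*z) dy ∧ dz ∧ dw
  d(w*z - x*y) includes (∂/∂x)(w*z - x*y) dx = (-y) dx, which multiplied by dz ∧ dw gives (-y) dx ∧ dz ∧ dw
  d(w*z - x*y) includes (∂/∂y)(w*z - x*y) dy = (-x) dy, which multiplied by dz ∧ dw gives (-x) dy ∧ dz ∧ dw
Collecting like 3-forms: d(omega) = (3*x) dx ∧ dy ∧ dz + (2*w - y) dx ∧ dz ∧ dw + (-x - 2*z) dy ∧ dz ∧ dw.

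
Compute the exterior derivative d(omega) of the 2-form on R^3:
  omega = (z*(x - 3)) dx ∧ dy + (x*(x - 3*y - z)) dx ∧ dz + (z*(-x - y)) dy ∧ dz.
d(omega) = (4*x - z - 3) dx ∧ dy ∧ dz

For a 2-form omega = sum_{i<j} g_{ij} dx_i ∧ dx_j, the exterior derivative is
  d(omega) = sum_{i<j} d(g_{ij}) ∧ dx_i ∧ dx_j = sum_{i<j, k} (∂g_{ij}/∂x_k) dx_k ∧ dx_i ∧ dx_j.
Expand each term, using dx_k ∧ dx_i ∧ dx_j = sgn(permutation) dx_{(a)} ∧ dx_{(b)} ∧ dx_{(c)} with (a < b < c) sorted:
  d(z*(x - 3)) includes (∂/∂z)(z*(x - 3)) dz = (x - 3) dz, which multiplied by dx ∧ dy gives (x - 3) dx ∧ dy ∧ dz
  d(x*(x - 3*y - z)) includes (∂/∂y)(x*(x - 3*y - z)) dy = (-3*x) dy, which multiplied by dx ∧ dz gives (3*x) dx ∧ dy ∧ dz
  d(z*(-x - y)) includes (∂/∂x)(z*(-x - y)) dx = (-z) dx, which multiplied by dy ∧ dz gives (-z) dx ∧ dy ∧ dz
Collecting like 3-forms: d(omega) = (4*x - z - 3) dx ∧ dy ∧ dz.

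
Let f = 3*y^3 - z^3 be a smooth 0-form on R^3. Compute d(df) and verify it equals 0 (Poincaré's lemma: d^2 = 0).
d(df) = 0

Step 1: df = sum_i (∂f/∂x_i) dx_i = (0) dx + (9*y^2) dy + (-3*z^2) dz.
Step 2: Apply d again. Using the 1-form formula, the coefficient of dx ∧ dy in d(df) is ∂^2 f/∂x ∂y - ∂^2 f/∂y ∂x = (0) - (0) = 0 (equality of mixed partials for smooth f).
Similarly for dx ∧ dz and dy ∧ dz — all coefficients vanish. So d(df) = 0.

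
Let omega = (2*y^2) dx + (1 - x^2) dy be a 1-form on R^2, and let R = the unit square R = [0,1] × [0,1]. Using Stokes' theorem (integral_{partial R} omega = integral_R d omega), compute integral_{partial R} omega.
integral_(partial R) omega = -3

Stokes: integral_partial_R omega = integral_R d omega with d omega = (∂Q/∂x - ∂P/∂y) dx ∧ dy.
  ∂Q/∂x = -2*x
  ∂P/∂y = 4*y
  integrand = ∂Q/∂x - ∂P/∂y = -2*x - 4*y.
Integrating over R: integral_0^1 integral_0^1 (-2*x - 4*y) dx dy = -3.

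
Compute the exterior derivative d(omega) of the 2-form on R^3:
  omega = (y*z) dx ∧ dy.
d(omega) = (y) dx ∧ dy ∧ dz

For a 2-form omega = sum_{i<j} g_{ij} dx_i ∧ dx_j, the exterior derivative is
  d(omega) = sum_{i<j} d(g_{ij}) ∧ dx_i ∧ dx_j = sum_{i<j, k} (∂g_{ij}/∂x_k) dx_k ∧ dx_i ∧ dx_j.
Expand each term, using dx_k ∧ dx_i ∧ dx_j = sgn(permutation) dx_{(a)} ∧ dx_{(b)} ∧ dx_{(c)} with (a < b < c) sorted:
  d(y*z) includes (∂/∂z)(y*z) dz = (y) dz, which multiplied by dx ∧ dy gives (y) dx ∧ dy ∧ dz
Collecting like 3-forms: d(omega) = (y) dx ∧ dy ∧ dz.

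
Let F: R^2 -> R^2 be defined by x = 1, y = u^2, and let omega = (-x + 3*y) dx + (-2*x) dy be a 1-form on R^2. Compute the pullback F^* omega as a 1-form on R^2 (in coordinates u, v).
F^* omega = (-4*u) du

Using F^*(f dg) = (f ∘ F) d(g ∘ F), substitute each coordinate x_i by F_i(u, v) in f_i, and replace dx_i by d F_i = (∂F_i/∂u) du + (∂F_i/∂v) dv.
  For the x component: f_1(F) = 3*u^2 - 1; d F_1 = (0) du + (0) dv
  For the y component: f_2(F) = -2; d F_2 = (2*u) du + (0) dv
Combining and collecting du, dv coefficients:
  coeff of du: -4*u
  coeff of dv: 0
F^* omega = (-4*u) du.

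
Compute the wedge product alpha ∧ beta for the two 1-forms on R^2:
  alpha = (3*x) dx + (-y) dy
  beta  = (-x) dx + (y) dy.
alpha ∧ beta = (2*x*y) dx ∧ dy

Distribute the wedge, using dx_i ∧ dx_j = -dx_j ∧ dx_i and dx_i ∧ dx_i = 0. For each pair (i, j) with i < j, the coefficient of dx_i ∧ dx_j in alpha ∧ beta is (alpha_i * beta_j - alpha_j * beta_i). Collecting: alpha ∧ beta = (2*x*y) dx ∧ dy.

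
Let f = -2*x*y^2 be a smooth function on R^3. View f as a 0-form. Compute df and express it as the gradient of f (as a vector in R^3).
df = (-2*y^2) dx + (-4*x*y) dy + (0) dz; grad f = (-2*y^2, -4*x*y, 0)

For a 0-form f, d f = (∂f/∂x) dx + (∂f/∂y) dy + (∂f/∂z) dz. The components of the vector representation are exactly the entries of grad f in Cartesian coordinates:
  ∂f/∂x = -2*y^2
  ∂f/∂y = -4*x*y
  ∂f/∂z = 0.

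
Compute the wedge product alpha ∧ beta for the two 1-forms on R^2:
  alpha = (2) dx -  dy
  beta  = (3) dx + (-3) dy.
alpha ∧ beta = (-3) dx ∧ dy

Distribute the wedge, using dx_i ∧ dx_j = -dx_j ∧ dx_i and dx_i ∧ dx_i = 0. For each pair (i, j) with i < j, the coefficient of dx_i ∧ dx_j in alpha ∧ beta is (alpha_i * beta_j - alpha_j * beta_i). Collecting: alpha ∧ beta = (-3) dx ∧ dy.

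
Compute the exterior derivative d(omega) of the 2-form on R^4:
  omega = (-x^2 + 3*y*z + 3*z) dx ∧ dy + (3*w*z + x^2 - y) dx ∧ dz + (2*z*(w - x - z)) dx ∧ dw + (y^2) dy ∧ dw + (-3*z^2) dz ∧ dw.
d(omega) = (3*y + 4) dx ∧ dy ∧ dz + (-2*w + 2*x + 7*z) dx ∧ dz ∧ dw

For a 2-form omega = sum_{i<j} g_{ij} dx_i ∧ dx_j, the exterior derivative is
  d(omega) = sum_{i<j} d(g_{ij}) ∧ dx_i ∧ dx_j = sum_{i<j, k} (∂g_{ij}/∂x_k) dx_k ∧ dx_i ∧ dx_j.
Expand each term, using dx_k ∧ dx_i ∧ dx_j = sgn(permutation) dx_{(a)} ∧ dx_{(b)} ∧ dx_{(c)} with (a < b < c) sorted:
  d(-x^2 + 3*y*z + 3*z) includes (∂/∂z)(-x^2 + 3*y*z + 3*z) dz = (3*y + 3) dz, which multiplied by dx ∧ dy gives (3*y + 3) dx ∧ dy ∧ dz
  d(3*w*z + x^2 - y) includes (∂/∂y)(3*w*z + x^2 - y) dy = (-1) dy, which multiplied by dx ∧ dz gives (1) dx ∧ dy ∧ dz
  d(3*w*z + x^2 - y) includes (∂/∂w)(3*w*z + x^2 - y) dw = (3*z) dw, which multiplied by dx ∧ dz gives (3*z) dx ∧ dz ∧ dw
  d(2*z*(w - x - z)) includes (∂/∂z)(2*z*(w - x - z)) dz = (2*w - 2*x - 4*z) dz, which multiplied by dx ∧ dw gives (-2*w + 2*x + 4*z) dx ∧ dz ∧ dw
Collecting like 3-forms: d(omega) = (3*y + 4) dx ∧ dy ∧ dz + (-2*w + 2*x + 7*z) dx ∧ dz ∧ dw.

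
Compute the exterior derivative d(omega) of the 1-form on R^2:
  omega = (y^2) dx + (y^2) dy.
d(omega) = (-2*y) dx ∧ dy

For a 1-form omega = sum_i f_i dx_i, the exterior derivative is
  d(omega) = sum_{i < j} (∂f_j/∂x_i - ∂f_i/∂x_j) dx_i ∧ dx_j.
  coefficient of dx ∧ dy: ∂f_2/∂x - ∂f_1/∂y = ∂(y^2)/∂x - ∂(y^2)/∂y = -2*y
Assembling: d(omega) = (-2*y) dx ∧ dy.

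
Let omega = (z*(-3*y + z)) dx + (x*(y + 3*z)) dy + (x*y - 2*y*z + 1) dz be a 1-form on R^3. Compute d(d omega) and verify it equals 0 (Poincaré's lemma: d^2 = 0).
d(d omega) = 0

Step 1: d omega = sum_{i<j} (∂f_j/∂x_i - ∂f_i/∂x_j) dx_i ∧ dx_j:
  coeff of dx ∧ dy: y + 6*z
  coeff of dx ∧ dz: 4*y - 2*z
  coeff of dy ∧ dz: -2*x - 2*z
Step 2: Apply d again to each 2-form coefficient. The only possible 3-form in R^3 is dx ∧ dy ∧ dz, with coefficient
  ∂(coeff of dy∧dz)/∂x - ∂(coeff of dx∧dz)/∂y + ∂(coeff of dx∧dy)/∂z
  = ∂/∂x (-2*x - 2*z) - ∂/∂y (4*y - 2*z) + ∂/∂z (y + 6*z).
Each of these terms simplifies to sums of mixed partials that cancel in pairs. The result is 0 (by equality of mixed partials for smooth functions — Schwarz / Clairaut).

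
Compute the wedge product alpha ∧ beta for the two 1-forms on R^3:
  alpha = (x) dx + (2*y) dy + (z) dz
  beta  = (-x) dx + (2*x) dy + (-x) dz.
alpha ∧ beta = (2*x*(x + y)) dx ∧ dy + (x*(-x + z)) dx ∧ dz + (-2*x*(y + z)) dy ∧ dz

Distribute the wedge, using dx_i ∧ dx_j = -dx_j ∧ dx_i and dx_i ∧ dx_i = 0. For each pair (i, j) with i < j, the coefficient of dx_i ∧ dx_j in alpha ∧ beta is (alpha_i * beta_j - alpha_j * beta_i). Collecting: alpha ∧ beta = (2*x*(x + y)) dx ∧ dy + (x*(-x + z)) dx ∧ dz + (-2*x*(y + z)) dy ∧ dz.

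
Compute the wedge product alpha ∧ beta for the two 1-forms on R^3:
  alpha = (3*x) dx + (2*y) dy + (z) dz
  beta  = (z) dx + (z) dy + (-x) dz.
alpha ∧ beta = (z*(3*x - 2*y)) dx ∧ dy + (-3*x^2 - z^2) dx ∧ dz + (-2*x*y - z^2) dy ∧ dz

Distribute the wedge, using dx_i ∧ dx_j = -dx_j ∧ dx_i and dx_i ∧ dx_i = 0. For each pair (i, j) with i < j, the coefficient of dx_i ∧ dx_j in alpha ∧ beta is (alpha_i * beta_j - alpha_j * beta_i). Collecting: alpha ∧ beta = (z*(3*x - 2*y)) dx ∧ dy + (-3*x^2 - z^2) dx ∧ dz + (-2*x*y - z^2) dy ∧ dz.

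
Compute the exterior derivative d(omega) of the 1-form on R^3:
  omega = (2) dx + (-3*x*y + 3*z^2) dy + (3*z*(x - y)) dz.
d(omega) = (-3*y) dx ∧ dy + (3*z) dx ∧ dz + (-9*z) dy ∧ dz

For a 1-form omega = sum_i f_i dx_i, the exterior derivative is
  d(omega) = sum_{i < j} (∂f_j/∂x_i - ∂f_i/∂x_j) dx_i ∧ dx_j.
  coefficient of dx ∧ dy: ∂f_2/∂x - ∂f_1/∂y = ∂(-3*x*y + 3*z^2)/∂x - ∂(2)/∂y = -3*y
  coefficient of dx ∧ dz: ∂f_3/∂x - ∂f_1/∂z = ∂(3*z*(x - y))/∂x - ∂(2)/∂z = 3*z
  coefficient of dy ∧ dz: ∂f_3/∂y - ∂f_2/∂z = ∂(3*z*(x - y))/∂y - ∂(-3*x*y + 3*z^2)/∂z = -9*z
Assembling: d(omega) = (-3*y) dx ∧ dy + (3*z) dx ∧ dz + (-9*z) dy ∧ dz.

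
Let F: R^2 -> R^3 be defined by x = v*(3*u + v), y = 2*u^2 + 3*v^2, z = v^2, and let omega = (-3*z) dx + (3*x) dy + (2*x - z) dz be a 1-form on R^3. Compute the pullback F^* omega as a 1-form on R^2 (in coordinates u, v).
F^* omega = (3*v*(12*u^2 + 4*u*v - 3*v^2)) du + (v^2*(57*u + 14*v)) dv

Using F^*(f dg) = (f ∘ F) d(g ∘ F), substitute each coordinate x_i by F_i(u, v) in f_i, and replace dx_i by d F_i = (∂F_i/∂u) du + (∂F_i/∂v) dv.
  For the x component: f_1(F) = -3*v^2; d F_1 = (3*v) du + (3*u + 2*v) dv
  For the y component: f_2(F) = 3*v*(3*u + v); d F_2 = (4*u) du + (6*v) dv
  For the z component: f_3(F) = v*(6*u + v); d F_3 = (0) du + (2*v) dv
Combining and collecting du, dv coefficients:
  coeff of du: 3*v*(12*u^2 + 4*u*v - 3*v^2)
  coeff of dv: v^2*(57*u + 14*v)
F^* omega = (3*v*(12*u^2 + 4*u*v - 3*v^2)) du + (v^2*(57*u + 14*v)) dv.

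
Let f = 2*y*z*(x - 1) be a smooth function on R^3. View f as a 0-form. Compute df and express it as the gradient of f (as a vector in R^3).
df = (2*y*z) dx + (2*z*(x - 1)) dy + (2*y*(x - 1)) dz; grad f = (2*y*z, 2*z*(x - 1), 2*y*(x - 1))

For a 0-form f, d f = (∂f/∂x) dx + (∂f/∂y) dy + (∂f/∂z) dz. The components of the vector representation are exactly the entries of grad f in Cartesian coordinates:
  ∂f/∂x = 2*y*z
  ∂f/∂y = 2*z*(x - 1)
  ∂f/∂z = 2*y*(x - 1).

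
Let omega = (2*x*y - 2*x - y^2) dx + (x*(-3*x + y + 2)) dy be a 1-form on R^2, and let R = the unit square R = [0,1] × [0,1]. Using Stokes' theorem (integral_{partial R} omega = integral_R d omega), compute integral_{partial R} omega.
integral_(partial R) omega = -1/2

Stokes: integral_partial_R omega = integral_R d omega with d omega = (∂Q/∂x - ∂P/∂y) dx ∧ dy.
  ∂Q/∂x = -6*x + y + 2
  ∂P/∂y = 2*x - 2*y
  integrand = ∂Q/∂x - ∂P/∂y = -8*x + 3*y + 2.
Integrating over R: integral_0^1 integral_0^1 (-8*x + 3*y + 2) dx dy = -1/2.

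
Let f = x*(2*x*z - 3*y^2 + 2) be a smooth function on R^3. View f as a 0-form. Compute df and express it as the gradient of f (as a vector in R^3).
df = (4*x*z - 3*y^2 + 2) dx + (-6*x*y) dy + (2*x^2) dz; grad f = (4*x*z - 3*y^2 + 2, -6*x*y, 2*x^2)

For a 0-form f, d f = (∂f/∂x) dx + (∂f/∂y) dy + (∂f/∂z) dz. The components of the vector representation are exactly the entries of grad f in Cartesian coordinates:
  ∂f/∂x = 4*x*z - 3*y^2 + 2
  ∂f/∂y = -6*x*y
  ∂f/∂z = 2*x^2.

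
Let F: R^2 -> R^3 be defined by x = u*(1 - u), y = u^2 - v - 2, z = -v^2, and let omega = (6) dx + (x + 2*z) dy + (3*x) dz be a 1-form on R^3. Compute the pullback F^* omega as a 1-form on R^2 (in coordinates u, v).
F^* omega = (-2*u^3 + 2*u^2 - 4*u*v^2 - 12*u + 6) du + (6*u^2*v + u^2 - 6*u*v - u + 2*v^2) dv

Using F^*(f dg) = (f ∘ F) d(g ∘ F), substitute each coordinate x_i by F_i(u, v) in f_i, and replace dx_i by d F_i = (∂F_i/∂u) du + (∂F_i/∂v) dv.
  For the x component: f_1(F) = 6; d F_1 = (1 - 2*u) du + (0) dv
  For the y component: f_2(F) = -u^2 + u - 2*v^2; d F_2 = (2*u) du + (-1) dv
  For the z component: f_3(F) = 3*u*(1 - u); d F_3 = (0) du + (-2*v) dv
Combining and collecting du, dv coefficients:
  coeff of du: -2*u^3 + 2*u^2 - 4*u*v^2 - 12*u + 6
  coeff of dv: 6*u^2*v + u^2 - 6*u*v - u + 2*v^2
F^* omega = (-2*u^3 + 2*u^2 - 4*u*v^2 - 12*u + 6) du + (6*u^2*v + u^2 - 6*u*v - u + 2*v^2) dv.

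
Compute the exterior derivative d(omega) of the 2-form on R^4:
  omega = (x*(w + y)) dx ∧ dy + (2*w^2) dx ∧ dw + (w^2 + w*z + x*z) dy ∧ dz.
d(omega) = (x) dx ∧ dy ∧ dw + (z) dx ∧ dy ∧ dz + (2*w + z) dy ∧ dz ∧ dw

For a 2-form omega = sum_{i<j} g_{ij} dx_i ∧ dx_j, the exterior derivative is
  d(omega) = sum_{i<j} d(g_{ij}) ∧ dx_i ∧ dx_j = sum_{i<j, k} (∂g_{ij}/∂x_k) dx_k ∧ dx_i ∧ dx_j.
Expand each term, using dx_k ∧ dx_i ∧ dx_j = sgn(permutation) dx_{(a)} ∧ dx_{(b)} ∧ dx_{(c)} with (a < b < c) sorted:
  d(x*(w + y)) includes (∂/∂w)(x*(w + y)) dw = (x) dw, which multiplied by dx ∧ dy gives (x) dx ∧ dy ∧ dw
  d(w^2 + w*z + x*z) includes (∂/∂x)(w^2 + w*z + x*z) dx = (z) dx, which multiplied by dy ∧ dz gives (z) dx ∧ dy ∧ dz
  d(w^2 + w*z + x*z) includes (∂/∂w)(w^2 + w*z + x*z) dw = (2*w + z) dw, which multiplied by dy ∧ dz gives (2*w + z) dy ∧ dz ∧ dw
Collecting like 3-forms: d(omega) = (x) dx ∧ dy ∧ dw + (z) dx ∧ dy ∧ dz + (2*w + z) dy ∧ dz ∧ dw.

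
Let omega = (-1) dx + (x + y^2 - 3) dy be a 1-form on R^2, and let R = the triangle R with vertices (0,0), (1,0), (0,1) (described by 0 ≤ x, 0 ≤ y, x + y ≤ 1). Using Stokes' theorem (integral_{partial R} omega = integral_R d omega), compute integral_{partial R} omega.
integral_(partial R) omega = 1/2

Stokes: integral_partial_R omega = integral_R d omega with d omega = (∂Q/∂x - ∂P/∂y) dx ∧ dy.
  ∂Q/∂x = 1
  ∂P/∂y = 0
  integrand = ∂Q/∂x - ∂P/∂y = 1.
Integrating over R: integral_0^1 integral_0^{1-x} (1) dy dx = 1/2.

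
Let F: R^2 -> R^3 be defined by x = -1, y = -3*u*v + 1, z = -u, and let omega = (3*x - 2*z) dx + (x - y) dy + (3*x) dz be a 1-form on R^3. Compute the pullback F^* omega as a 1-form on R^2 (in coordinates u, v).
F^* omega = (-9*u*v^2 + 6*v + 3) du + (3*u*(-3*u*v + 2)) dv

Using F^*(f dg) = (f ∘ F) d(g ∘ F), substitute each coordinate x_i by F_i(u, v) in f_i, and replace dx_i by d F_i = (∂F_i/∂u) du + (∂F_i/∂v) dv.
  For the x component: f_1(F) = 2*u - 3; d F_1 = (0) du + (0) dv
  For the y component: f_2(F) = 3*u*v - 2; d F_2 = (-3*v) du + (-3*u) dv
  For the z component: f_3(F) = -3; d F_3 = (-1) du + (0) dv
Combining and collecting du, dv coefficients:
  coeff of du: -9*u*v^2 + 6*v + 3
  coeff of dv: 3*u*(-3*u*v + 2)
F^* omega = (-9*u*v^2 + 6*v + 3) du + (3*u*(-3*u*v + 2)) dv.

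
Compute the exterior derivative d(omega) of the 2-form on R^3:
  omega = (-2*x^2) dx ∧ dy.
d(omega) = 0

For a 2-form omega = sum_{i<j} g_{ij} dx_i ∧ dx_j, the exterior derivative is
  d(omega) = sum_{i<j} d(g_{ij}) ∧ dx_i ∧ dx_j = sum_{i<j, k} (∂g_{ij}/∂x_k) dx_k ∧ dx_i ∧ dx_j.
Expand each term, using dx_k ∧ dx_i ∧ dx_j = sgn(permutation) dx_{(a)} ∧ dx_{(b)} ∧ dx_{(c)} with (a < b < c) sorted:

Collecting like 3-forms: d(omega) = 0.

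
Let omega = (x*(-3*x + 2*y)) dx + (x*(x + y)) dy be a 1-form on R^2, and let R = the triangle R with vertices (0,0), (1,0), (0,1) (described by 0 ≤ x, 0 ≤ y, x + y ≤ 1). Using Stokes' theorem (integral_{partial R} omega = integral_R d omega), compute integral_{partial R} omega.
integral_(partial R) omega = 1/6

Stokes: integral_partial_R omega = integral_R d omega with d omega = (∂Q/∂x - ∂P/∂y) dx ∧ dy.
  ∂Q/∂x = 2*x + y
  ∂P/∂y = 2*x
  integrand = ∂Q/∂x - ∂P/∂y = y.
Integrating over R: integral_0^1 integral_0^{1-x} (y) dy dx = 1/6.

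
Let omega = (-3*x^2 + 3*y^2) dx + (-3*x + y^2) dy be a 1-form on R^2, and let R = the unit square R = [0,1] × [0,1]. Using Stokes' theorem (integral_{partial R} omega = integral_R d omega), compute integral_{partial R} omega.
integral_(partial R) omega = -6

Stokes: integral_partial_R omega = integral_R d omega with d omega = (∂Q/∂x - ∂P/∂y) dx ∧ dy.
  ∂Q/∂x = -3
  ∂P/∂y = 6*y
  integrand = ∂Q/∂x - ∂P/∂y = -6*y - 3.
Integrating over R: integral_0^1 integral_0^1 (-6*y - 3) dx dy = -6.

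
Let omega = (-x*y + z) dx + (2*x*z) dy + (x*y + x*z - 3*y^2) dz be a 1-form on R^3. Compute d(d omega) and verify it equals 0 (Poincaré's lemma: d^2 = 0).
d(d omega) = 0

Step 1: d omega = sum_{i<j} (∂f_j/∂x_i - ∂f_i/∂x_j) dx_i ∧ dx_j:
  coeff of dx ∧ dy: x + 2*z
  coeff of dx ∧ dz: y + z - 1
  coeff of dy ∧ dz: -x - 6*y
Step 2: Apply d again to each 2-form coefficient. The only possible 3-form in R^3 is dx ∧ dy ∧ dz, with coefficient
  ∂(coeff of dy∧dz)/∂x - ∂(coeff of dx∧dz)/∂y + ∂(coeff of dx∧dy)/∂z
  = ∂/∂x (-x - 6*y) - ∂/∂y (y + z - 1) + ∂/∂z (x + 2*z).
Each of these terms simplifies to sums of mixed partials that cancel in pairs. The result is 0 (by equality of mixed partials for smooth functions — Schwarz / Clairaut).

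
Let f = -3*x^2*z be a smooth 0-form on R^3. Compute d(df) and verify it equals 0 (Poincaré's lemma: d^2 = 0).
d(df) = 0

Step 1: df = sum_i (∂f/∂x_i) dx_i = (-6*x*z) dx + (0) dy + (-3*x^2) dz.
Step 2: Apply d again. Using the 1-form formula, the coefficient of dx ∧ dy in d(df) is ∂^2 f/∂x ∂y - ∂^2 f/∂y ∂x = (0) - (0) = 0 (equality of mixed partials for smooth f).
Similarly for dx ∧ dz and dy ∧ dz — all coefficients vanish. So d(df) = 0.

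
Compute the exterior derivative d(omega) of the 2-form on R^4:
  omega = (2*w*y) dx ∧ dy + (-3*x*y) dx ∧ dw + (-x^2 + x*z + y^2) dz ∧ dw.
d(omega) = (3*x + 2*y) dx ∧ dy ∧ dw + (-2*x + z) dx ∧ dz ∧ dw + (2*y) dy ∧ dz ∧ dw

For a 2-form omega = sum_{i<j} g_{ij} dx_i ∧ dx_j, the exterior derivative is
  d(omega) = sum_{i<j} d(g_{ij}) ∧ dx_i ∧ dx_j = sum_{i<j, k} (∂g_{ij}/∂x_k) dx_k ∧ dx_i ∧ dx_j.
Expand each term, using dx_k ∧ dx_i ∧ dx_j = sgn(permutation) dx_{(a)} ∧ dx_{(b)} ∧ dx_{(c)} with (a < b < c) sorted:
  d(2*w*y) includes (∂/∂w)(2*w*y) dw = (2*y) dw, which multiplied by dx ∧ dy gives (2*y) dx ∧ dy ∧ dw
  d(-3*x*y) includes (∂/∂y)(-3*x*y) dy = (-3*x) dy, which multiplied by dx ∧ dw gives (3*x) dx ∧ dy ∧ dw
  d(-x^2 + x*z + y^2) includes (∂/∂x)(-x^2 + x*z + y^2) dx = (-2*x + z) dx, which multiplied by dz ∧ dw gives (-2*x + z) dx ∧ dz ∧ dw
  d(-x^2 + x*z + y^2) includes (∂/∂y)(-x^2 + x*z + y^2) dy = (2*y) dy, which multiplied by dz ∧ dw gives (2*y) dy ∧ dz ∧ dw
Collecting like 3-forms: d(omega) = (3*x + 2*y) dx ∧ dy ∧ dw + (-2*x + z) dx ∧ dz ∧ dw + (2*y) dy ∧ dz ∧ dw.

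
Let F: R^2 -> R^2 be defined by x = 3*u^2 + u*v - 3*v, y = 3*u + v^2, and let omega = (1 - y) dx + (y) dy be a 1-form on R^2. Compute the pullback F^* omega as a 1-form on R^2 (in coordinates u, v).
F^* omega = (-18*u^2 - 6*u*v^2 - 3*u*v + 15*u - v^3 + 3*v^2 + v) du + (-3*u^2 - u*v^2 + 6*u*v + 10*u + 2*v^3 + 3*v^2 - 3) dv

Using F^*(f dg) = (f ∘ F) d(g ∘ F), substitute each coordinate x_i by F_i(u, v) in f_i, and replace dx_i by d F_i = (∂F_i/∂u) du + (∂F_i/∂v) dv.
  For the x component: f_1(F) = -3*u - v^2 + 1; d F_1 = (6*u + v) du + (u - 3) dv
  For the y component: f_2(F) = 3*u + v^2; d F_2 = (3) du + (2*v) dv
Combining and collecting du, dv coefficients:
  coeff of du: -18*u^2 - 6*u*v^2 - 3*u*v + 15*u - v^3 + 3*v^2 + v
  coeff of dv: -3*u^2 - u*v^2 + 6*u*v + 10*u + 2*v^3 + 3*v^2 - 3
F^* omega = (-18*u^2 - 6*u*v^2 - 3*u*v + 15*u - v^3 + 3*v^2 + v) du + (-3*u^2 - u*v^2 + 6*u*v + 10*u + 2*v^3 + 3*v^2 - 3) dv.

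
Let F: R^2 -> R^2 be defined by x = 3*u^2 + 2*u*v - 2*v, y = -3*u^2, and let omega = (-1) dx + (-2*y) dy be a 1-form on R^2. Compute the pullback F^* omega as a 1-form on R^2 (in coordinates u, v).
F^* omega = (-36*u^3 - 6*u - 2*v) du + (2 - 2*u) dv

Using F^*(f dg) = (f ∘ F) d(g ∘ F), substitute each coordinate x_i by F_i(u, v) in f_i, and replace dx_i by d F_i = (∂F_i/∂u) du + (∂F_i/∂v) dv.
  For the x component: f_1(F) = -1; d F_1 = (6*u + 2*v) du + (2*u - 2) dv
  For the y component: f_2(F) = 6*u^2; d F_2 = (-6*u) du + (0) dv
Combining and collecting du, dv coefficients:
  coeff of du: -36*u^3 - 6*u - 2*v
  coeff of dv: 2 - 2*u
F^* omega = (-36*u^3 - 6*u - 2*v) du + (2 - 2*u) dv.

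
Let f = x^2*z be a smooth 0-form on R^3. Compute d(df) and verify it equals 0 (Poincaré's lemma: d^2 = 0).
d(df) = 0

Step 1: df = sum_i (∂f/∂x_i) dx_i = (2*x*z) dx + (0) dy + (x^2) dz.
Step 2: Apply d again. Using the 1-form formula, the coefficient of dx ∧ dy in d(df) is ∂^2 f/∂x ∂y - ∂^2 f/∂y ∂x = (0) - (0) = 0 (equality of mixed partials for smooth f).
Similarly for dx ∧ dz and dy ∧ dz — all coefficients vanish. So d(df) = 0.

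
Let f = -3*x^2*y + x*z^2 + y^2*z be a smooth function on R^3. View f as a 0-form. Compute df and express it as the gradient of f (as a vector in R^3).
df = (-6*x*y + z^2) dx + (-3*x^2 + 2*y*z) dy + (2*x*z + y^2) dz; grad f = (-6*x*y + z^2, -3*x^2 + 2*y*z, 2*x*z + y^2)

For a 0-form f, d f = (∂f/∂x) dx + (∂f/∂y) dy + (∂f/∂z) dz. The components of the vector representation are exactly the entries of grad f in Cartesian coordinates:
  ∂f/∂x = -6*x*y + z^2
  ∂f/∂y = -3*x^2 + 2*y*z
  ∂f/∂z = 2*x*z + y^2.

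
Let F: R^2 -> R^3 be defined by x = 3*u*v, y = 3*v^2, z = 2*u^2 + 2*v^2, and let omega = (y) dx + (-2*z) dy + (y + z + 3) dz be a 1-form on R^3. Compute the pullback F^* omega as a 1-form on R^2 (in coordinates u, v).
F^* omega = (8*u^3 + 20*u*v^2 + 12*u + 9*v^3) du + (v*(-16*u^2 + 9*u*v - 4*v^2 + 12)) dv

Using F^*(f dg) = (f ∘ F) d(g ∘ F), substitute each coordinate x_i by F_i(u, v) in f_i, and replace dx_i by d F_i = (∂F_i/∂u) du + (∂F_i/∂v) dv.
  For the x component: f_1(F) = 3*v^2; d F_1 = (3*v) du + (3*u) dv
  For the y component: f_2(F) = -4*u^2 - 4*v^2; d F_2 = (0) du + (6*v) dv
  For the z component: f_3(F) = 2*u^2 + 5*v^2 + 3; d F_3 = (4*u) du + (4*v) dv
Combining and collecting du, dv coefficients:
  coeff of du: 8*u^3 + 20*u*v^2 + 12*u + 9*v^3
  coeff of dv: v*(-16*u^2 + 9*u*v - 4*v^2 + 12)
F^* omega = (8*u^3 + 20*u*v^2 + 12*u + 9*v^3) du + (v*(-16*u^2 + 9*u*v - 4*v^2 + 12)) dv.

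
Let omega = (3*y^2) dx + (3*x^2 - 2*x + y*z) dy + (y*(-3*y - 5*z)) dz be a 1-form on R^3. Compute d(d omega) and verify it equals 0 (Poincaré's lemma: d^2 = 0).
d(d omega) = 0

Step 1: d omega = sum_{i<j} (∂f_j/∂x_i - ∂f_i/∂x_j) dx_i ∧ dx_j:
  coeff of dx ∧ dy: 6*x - 6*y - 2
  coeff of dx ∧ dz: 0
  coeff of dy ∧ dz: -7*y - 5*z
Step 2: Apply d again to each 2-form coefficient. The only possible 3-form in R^3 is dx ∧ dy ∧ dz, with coefficient
  ∂(coeff of dy∧dz)/∂x - ∂(coeff of dx∧dz)/∂y + ∂(coeff of dx∧dy)/∂z
  = ∂/∂x (-7*y - 5*z) - ∂/∂y (0) + ∂/∂z (6*x - 6*y - 2).
Each of these terms simplifies to sums of mixed partials that cancel in pairs. The result is 0 (by equality of mixed partials for smooth functions — Schwarz / Clairaut).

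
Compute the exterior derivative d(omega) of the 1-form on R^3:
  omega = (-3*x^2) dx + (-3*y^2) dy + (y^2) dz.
d(omega) = (2*y) dy ∧ dz

For a 1-form omega = sum_i f_i dx_i, the exterior derivative is
  d(omega) = sum_{i < j} (∂f_j/∂x_i - ∂f_i/∂x_j) dx_i ∧ dx_j.
  coefficient of dy ∧ dz: ∂f_3/∂y - ∂f_2/∂z = ∂(y^2)/∂y - ∂(-3*y^2)/∂z = 2*y
Assembling: d(omega) = (2*y) dy ∧ dz.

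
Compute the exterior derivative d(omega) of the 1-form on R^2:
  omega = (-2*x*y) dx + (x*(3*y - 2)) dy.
d(omega) = (2*x + 3*y - 2) dx ∧ dy

For a 1-form omega = sum_i f_i dx_i, the exterior derivative is
  d(omega) = sum_{i < j} (∂f_j/∂x_i - ∂f_i/∂x_j) dx_i ∧ dx_j.
  coefficient of dx ∧ dy: ∂f_2/∂x - ∂f_1/∂y = ∂(x*(3*y - 2))/∂x - ∂(-2*x*y)/∂y = 2*x + 3*y - 2
Assembling: d(omega) = (2*x + 3*y - 2) dx ∧ dy.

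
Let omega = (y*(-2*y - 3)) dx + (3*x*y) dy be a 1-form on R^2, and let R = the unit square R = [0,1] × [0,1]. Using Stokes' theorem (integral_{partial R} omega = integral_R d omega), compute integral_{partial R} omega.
integral_(partial R) omega = 13/2

Stokes: integral_partial_R omega = integral_R d omega with d omega = (∂Q/∂x - ∂P/∂y) dx ∧ dy.
  ∂Q/∂x = 3*y
  ∂P/∂y = -4*y - 3
  integrand = ∂Q/∂x - ∂P/∂y = 7*y + 3.
Integrating over R: integral_0^1 integral_0^1 (7*y + 3) dx dy = 13/2.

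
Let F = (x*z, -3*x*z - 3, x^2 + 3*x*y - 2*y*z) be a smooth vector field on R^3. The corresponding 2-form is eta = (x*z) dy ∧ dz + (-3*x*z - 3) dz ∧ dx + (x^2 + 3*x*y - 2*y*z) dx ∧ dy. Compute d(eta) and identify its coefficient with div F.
d(eta) = (-2*y + z) dx ∧ dy ∧ dz; div F = -2*y + z

For a 2-form in R^3 of the form above, applying d gives a 3-form with coefficient ∂P/∂x + ∂Q/∂y + ∂R/∂z:
  ∂P/∂x = z
  ∂Q/∂y = 0
  ∂R/∂z = -2*y
Sum = -2*y + z, which is exactly div F.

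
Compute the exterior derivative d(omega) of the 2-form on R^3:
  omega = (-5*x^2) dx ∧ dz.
d(omega) = 0

For a 2-form omega = sum_{i<j} g_{ij} dx_i ∧ dx_j, the exterior derivative is
  d(omega) = sum_{i<j} d(g_{ij}) ∧ dx_i ∧ dx_j = sum_{i<j, k} (∂g_{ij}/∂x_k) dx_k ∧ dx_i ∧ dx_j.
Expand each term, using dx_k ∧ dx_i ∧ dx_j = sgn(permutation) dx_{(a)} ∧ dx_{(b)} ∧ dx_{(c)} with (a < b < c) sorted:

Collecting like 3-forms: d(omega) = 0.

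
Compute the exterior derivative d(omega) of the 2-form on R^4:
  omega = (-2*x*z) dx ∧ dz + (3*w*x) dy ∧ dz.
d(omega) = (3*w) dx ∧ dy ∧ dz + (3*x) dy ∧ dz ∧ dw

For a 2-form omega = sum_{i<j} g_{ij} dx_i ∧ dx_j, the exterior derivative is
  d(omega) = sum_{i<j} d(g_{ij}) ∧ dx_i ∧ dx_j = sum_{i<j, k} (∂g_{ij}/∂x_k) dx_k ∧ dx_i ∧ dx_j.
Expand each term, using dx_k ∧ dx_i ∧ dx_j = sgn(permutation) dx_{(a)} ∧ dx_{(b)} ∧ dx_{(c)} with (a < b < c) sorted:
  d(3*w*x) includes (∂/∂x)(3*w*x) dx = (3*w) dx, which multiplied by dy ∧ dz gives (3*w) dx ∧ dy ∧ dz
  d(3*w*x) includes (∂/∂w)(3*w*x) dw = (3*x) dw, which multiplied by dy ∧ dz gives (3*x) dy ∧ dz ∧ dw
Collecting like 3-forms: d(omega) = (3*w) dx ∧ dy ∧ dz + (3*x) dy ∧ dz ∧ dw.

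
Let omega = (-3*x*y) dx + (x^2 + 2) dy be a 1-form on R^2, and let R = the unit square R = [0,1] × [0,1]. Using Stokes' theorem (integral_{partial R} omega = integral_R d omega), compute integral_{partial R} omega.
integral_(partial R) omega = 5/2

Stokes: integral_partial_R omega = integral_R d omega with d omega = (∂Q/∂x - ∂P/∂y) dx ∧ dy.
  ∂Q/∂x = 2*x
  ∂P/∂y = -3*x
  integrand = ∂Q/∂x - ∂P/∂y = 5*x.
Integrating over R: integral_0^1 integral_0^1 (5*x) dx dy = 5/2.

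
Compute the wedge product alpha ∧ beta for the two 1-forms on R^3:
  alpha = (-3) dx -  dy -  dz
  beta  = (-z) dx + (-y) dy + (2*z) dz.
alpha ∧ beta = (3*y - z) dx ∧ dy + (-7*z) dx ∧ dz + (-y - 2*z) dy ∧ dz

Distribute the wedge, using dx_i ∧ dx_j = -dx_j ∧ dx_i and dx_i ∧ dx_i = 0. For each pair (i, j) with i < j, the coefficient of dx_i ∧ dx_j in alpha ∧ beta is (alpha_i * beta_j - alpha_j * beta_i). Collecting: alpha ∧ beta = (3*y - z) dx ∧ dy + (-7*z) dx ∧ dz + (-y - 2*z) dy ∧ dz.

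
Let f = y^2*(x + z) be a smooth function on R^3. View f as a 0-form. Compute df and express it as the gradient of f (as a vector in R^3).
df = (y^2) dx + (2*y*(x + z)) dy + (y^2) dz; grad f = (y^2, 2*y*(x + z), y^2)

For a 0-form f, d f = (∂f/∂x) dx + (∂f/∂y) dy + (∂f/∂z) dz. The components of the vector representation are exactly the entries of grad f in Cartesian coordinates:
  ∂f/∂x = y^2
  ∂f/∂y = 2*y*(x + z)
  ∂f/∂z = y^2.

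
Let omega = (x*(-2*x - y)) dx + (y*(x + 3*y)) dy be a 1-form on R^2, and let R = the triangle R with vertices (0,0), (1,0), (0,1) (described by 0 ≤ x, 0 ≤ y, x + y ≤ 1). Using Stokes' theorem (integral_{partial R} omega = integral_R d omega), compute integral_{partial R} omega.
integral_(partial R) omega = 1/3

Stokes: integral_partial_R omega = integral_R d omega with d omega = (∂Q/∂x - ∂P/∂y) dx ∧ dy.
  ∂Q/∂x = y
  ∂P/∂y = -x
  integrand = ∂Q/∂x - ∂P/∂y = x + y.
Integrating over R: integral_0^1 integral_0^{1-x} (x + y) dy dx = 1/3.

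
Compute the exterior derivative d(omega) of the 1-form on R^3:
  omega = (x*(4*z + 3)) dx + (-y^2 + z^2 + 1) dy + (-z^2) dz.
d(omega) = (-4*x) dx ∧ dz + (-2*z) dy ∧ dz

For a 1-form omega = sum_i f_i dx_i, the exterior derivative is
  d(omega) = sum_{i < j} (∂f_j/∂x_i - ∂f_i/∂x_j) dx_i ∧ dx_j.
  coefficient of dx ∧ dz: ∂f_3/∂x - ∂f_1/∂z = ∂(-z^2)/∂x - ∂(x*(4*z + 3))/∂z = -4*x
  coefficient of dy ∧ dz: ∂f_3/∂y - ∂f_2/∂z = ∂(-z^2)/∂y - ∂(-y^2 + z^2 + 1)/∂z = -2*z
Assembling: d(omega) = (-4*x) dx ∧ dz + (-2*z) dy ∧ dz.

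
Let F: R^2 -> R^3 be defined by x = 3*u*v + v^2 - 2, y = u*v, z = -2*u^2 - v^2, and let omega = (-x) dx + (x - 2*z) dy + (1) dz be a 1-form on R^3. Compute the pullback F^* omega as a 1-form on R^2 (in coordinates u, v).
F^* omega = (4*u^2*v - 6*u*v^2 - 4*u + 4*v) du + (4*u^3 - 6*u^2*v - 6*u*v^2 + 4*u - 2*v^3 + 2*v) dv

Using F^*(f dg) = (f ∘ F) d(g ∘ F), substitute each coordinate x_i by F_i(u, v) in f_i, and replace dx_i by d F_i = (∂F_i/∂u) du + (∂F_i/∂v) dv.
  For the x component: f_1(F) = -3*u*v - v^2 + 2; d F_1 = (3*v) du + (3*u + 2*v) dv
  For the y component: f_2(F) = 4*u^2 + 3*u*v + 3*v^2 - 2; d F_2 = (v) du + (u) dv
  For the z component: f_3(F) = 1; d F_3 = (-4*u) du + (-2*v) dv
Combining and collecting du, dv coefficients:
  coeff of du: 4*u^2*v - 6*u*v^2 - 4*u + 4*v
  coeff of dv: 4*u^3 - 6*u^2*v - 6*u*v^2 + 4*u - 2*v^3 + 2*v
F^* omega = (4*u^2*v - 6*u*v^2 - 4*u + 4*v) du + (4*u^3 - 6*u^2*v - 6*u*v^2 + 4*u - 2*v^3 + 2*v) dv.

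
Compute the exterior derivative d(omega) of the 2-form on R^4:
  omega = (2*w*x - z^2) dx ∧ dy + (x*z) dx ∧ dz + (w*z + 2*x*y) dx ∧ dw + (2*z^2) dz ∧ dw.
d(omega) = (-2*z) dx ∧ dy ∧ dz + (-w) dx ∧ dz ∧ dw

For a 2-form omega = sum_{i<j} g_{ij} dx_i ∧ dx_j, the exterior derivative is
  d(omega) = sum_{i<j} d(g_{ij}) ∧ dx_i ∧ dx_j = sum_{i<j, k} (∂g_{ij}/∂x_k) dx_k ∧ dx_i ∧ dx_j.
Expand each term, using dx_k ∧ dx_i ∧ dx_j = sgn(permutation) dx_{(a)} ∧ dx_{(b)} ∧ dx_{(c)} with (a < b < c) sorted:
  d(2*w*x - z^2) includes (∂/∂z)(2*w*x - z^2) dz = (-2*z) dz, which multiplied by dx ∧ dy gives (-2*z) dx ∧ dy ∧ dz
  d(2*w*x - z^2) includes (∂/∂w)(2*w*x - z^2) dw = (2*x) dw, which multiplied by dx ∧ dy gives (2*x) dx ∧ dy ∧ dw
  d(w*z + 2*x*y) includes (∂/∂y)(w*z + 2*x*y) dy = (2*x) dy, which multiplied by dx ∧ dw gives (-2*x) dx ∧ dy ∧ dw
  d(w*z + 2*x*y) includes (∂/∂z)(w*z + 2*x*y) dz = (w) dz, which multiplied by dx ∧ dw gives (-w) dx ∧ dz ∧ dw
Collecting like 3-forms: d(omega) = (-2*z) dx ∧ dy ∧ dz + (-w) dx ∧ dz ∧ dw.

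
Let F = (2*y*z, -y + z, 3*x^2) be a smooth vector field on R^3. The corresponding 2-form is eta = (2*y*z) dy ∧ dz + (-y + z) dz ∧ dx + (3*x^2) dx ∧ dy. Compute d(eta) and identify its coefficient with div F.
d(eta) = (-1) dx ∧ dy ∧ dz; div F = -1

For a 2-form in R^3 of the form above, applying d gives a 3-form with coefficient ∂P/∂x + ∂Q/∂y + ∂R/∂z:
  ∂P/∂x = 0
  ∂Q/∂y = -1
  ∂R/∂z = 0
Sum = -1, which is exactly div F.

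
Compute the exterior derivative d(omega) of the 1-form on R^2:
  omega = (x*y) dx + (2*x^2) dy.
d(omega) = (3*x) dx ∧ dy

For a 1-form omega = sum_i f_i dx_i, the exterior derivative is
  d(omega) = sum_{i < j} (∂f_j/∂x_i - ∂f_i/∂x_j) dx_i ∧ dx_j.
  coefficient of dx ∧ dy: ∂f_2/∂x - ∂f_1/∂y = ∂(2*x^2)/∂x - ∂(x*y)/∂y = 3*x
Assembling: d(omega) = (3*x) dx ∧ dy.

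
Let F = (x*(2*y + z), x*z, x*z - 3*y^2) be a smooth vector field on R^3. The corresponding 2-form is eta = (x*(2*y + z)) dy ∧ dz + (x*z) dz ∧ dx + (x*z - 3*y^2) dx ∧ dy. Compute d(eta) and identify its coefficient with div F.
d(eta) = (x + 2*y + z) dx ∧ dy ∧ dz; div F = x + 2*y + z

For a 2-form in R^3 of the form above, applying d gives a 3-form with coefficient ∂P/∂x + ∂Q/∂y + ∂R/∂z:
  ∂P/∂x = 2*y + z
  ∂Q/∂y = 0
  ∂R/∂z = x
Sum = x + 2*y + z, which is exactly div F.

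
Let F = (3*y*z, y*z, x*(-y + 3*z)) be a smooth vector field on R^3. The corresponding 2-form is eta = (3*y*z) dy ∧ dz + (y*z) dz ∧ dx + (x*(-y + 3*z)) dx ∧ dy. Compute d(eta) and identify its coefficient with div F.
d(eta) = (3*x + z) dx ∧ dy ∧ dz; div F = 3*x + z

For a 2-form in R^3 of the form above, applying d gives a 3-form with coefficient ∂P/∂x + ∂Q/∂y + ∂R/∂z:
  ∂P/∂x = 0
  ∂Q/∂y = z
  ∂R/∂z = 3*x
Sum = 3*x + z, which is exactly div F.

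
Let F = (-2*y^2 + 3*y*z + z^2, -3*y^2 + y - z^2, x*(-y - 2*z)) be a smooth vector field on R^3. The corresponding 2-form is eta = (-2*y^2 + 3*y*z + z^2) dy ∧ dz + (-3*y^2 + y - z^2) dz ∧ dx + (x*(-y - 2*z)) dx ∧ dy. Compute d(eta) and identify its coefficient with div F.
d(eta) = (-2*x - 6*y + 1) dx ∧ dy ∧ dz; div F = -2*x - 6*y + 1

For a 2-form in R^3 of the form above, applying d gives a 3-form with coefficient ∂P/∂x + ∂Q/∂y + ∂R/∂z:
  ∂P/∂x = 0
  ∂Q/∂y = 1 - 6*y
  ∂R/∂z = -2*x
Sum = -2*x - 6*y + 1, which is exactly div F.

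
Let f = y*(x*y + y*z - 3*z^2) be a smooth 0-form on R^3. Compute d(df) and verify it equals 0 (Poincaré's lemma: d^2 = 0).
d(df) = 0

Step 1: df = sum_i (∂f/∂x_i) dx_i = (y^2) dx + (2*x*y + 2*y*z - 3*z^2) dy + (y*(y - 6*z)) dz.
Step 2: Apply d again. Using the 1-form formula, the coefficient of dx ∧ dy in d(df) is ∂^2 f/∂x ∂y - ∂^2 f/∂y ∂x = (2*y) - (2*y) = 0 (equality of mixed partials for smooth f).
Similarly for dx ∧ dz and dy ∧ dz — all coefficients vanish. So d(df) = 0.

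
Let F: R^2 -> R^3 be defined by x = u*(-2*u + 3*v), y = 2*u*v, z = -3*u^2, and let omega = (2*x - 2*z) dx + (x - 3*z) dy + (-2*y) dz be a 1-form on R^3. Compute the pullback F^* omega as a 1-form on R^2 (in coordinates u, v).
F^* omega = (4*u*(-2*u^2 + 5*u*v + 6*v^2)) du + (u^2*(20*u + 24*v)) dv

Using F^*(f dg) = (f ∘ F) d(g ∘ F), substitute each coordinate x_i by F_i(u, v) in f_i, and replace dx_i by d F_i = (∂F_i/∂u) du + (∂F_i/∂v) dv.
  For the x component: f_1(F) = 2*u*(u + 3*v); d F_1 = (-4*u + 3*v) du + (3*u) dv
  For the y component: f_2(F) = u*(7*u + 3*v); d F_2 = (2*v) du + (2*u) dv
  For the z component: f_3(F) = -4*u*v; d F_3 = (-6*u) du + (0) dv
Combining and collecting du, dv coefficients:
  coeff of du: 4*u*(-2*u^2 + 5*u*v + 6*v^2)
  coeff of dv: u^2*(20*u + 24*v)
F^* omega = (4*u*(-2*u^2 + 5*u*v + 6*v^2)) du + (u^2*(20*u + 24*v)) dv.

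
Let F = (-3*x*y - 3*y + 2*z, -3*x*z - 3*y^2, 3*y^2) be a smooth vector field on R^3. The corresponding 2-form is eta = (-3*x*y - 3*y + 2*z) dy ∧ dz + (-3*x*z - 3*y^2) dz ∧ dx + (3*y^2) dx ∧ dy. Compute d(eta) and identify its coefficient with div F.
d(eta) = (-9*y) dx ∧ dy ∧ dz; div F = -9*y

For a 2-form in R^3 of the form above, applying d gives a 3-form with coefficient ∂P/∂x + ∂Q/∂y + ∂R/∂z:
  ∂P/∂x = -3*y
  ∂Q/∂y = -6*y
  ∂R/∂z = 0
Sum = -9*y, which is exactly div F.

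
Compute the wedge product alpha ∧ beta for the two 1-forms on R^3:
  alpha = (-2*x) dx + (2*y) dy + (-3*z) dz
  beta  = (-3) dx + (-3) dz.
alpha ∧ beta = (6*x - 9*z) dx ∧ dz + (6*y) dx ∧ dy + (-6*y) dy ∧ dz

Distribute the wedge, using dx_i ∧ dx_j = -dx_j ∧ dx_i and dx_i ∧ dx_i = 0. For each pair (i, j) with i < j, the coefficient of dx_i ∧ dx_j in alpha ∧ beta is (alpha_i * beta_j - alpha_j * beta_i). Collecting: alpha ∧ beta = (6*x - 9*z) dx ∧ dz + (6*y) dx ∧ dy + (-6*y) dy ∧ dz.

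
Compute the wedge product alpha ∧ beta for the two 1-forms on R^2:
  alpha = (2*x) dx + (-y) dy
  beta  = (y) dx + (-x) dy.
alpha ∧ beta = (-2*x^2 + y^2) dx ∧ dy

Distribute the wedge, using dx_i ∧ dx_j = -dx_j ∧ dx_i and dx_i ∧ dx_i = 0. For each pair (i, j) with i < j, the coefficient of dx_i ∧ dx_j in alpha ∧ beta is (alpha_i * beta_j - alpha_j * beta_i). Collecting: alpha ∧ beta = (-2*x^2 + y^2) dx ∧ dy.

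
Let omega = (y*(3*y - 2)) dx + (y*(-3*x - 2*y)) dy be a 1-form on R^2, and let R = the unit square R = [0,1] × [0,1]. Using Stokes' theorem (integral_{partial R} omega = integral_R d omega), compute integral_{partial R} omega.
integral_(partial R) omega = -5/2

Stokes: integral_partial_R omega = integral_R d omega with d omega = (∂Q/∂x - ∂P/∂y) dx ∧ dy.
  ∂Q/∂x = -3*y
  ∂P/∂y = 6*y - 2
  integrand = ∂Q/∂x - ∂P/∂y = 2 - 9*y.
Integrating over R: integral_0^1 integral_0^1 (2 - 9*y) dx dy = -5/2.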